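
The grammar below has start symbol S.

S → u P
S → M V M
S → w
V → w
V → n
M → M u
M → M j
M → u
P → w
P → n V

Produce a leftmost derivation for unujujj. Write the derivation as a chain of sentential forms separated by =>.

S => MVM => uVM => unM => unMj => unMjj => unMujj => unMjujj => unujujj

S => MVM   [S → M V M]
MVM => uVM   [M → u]
uVM => unM   [V → n]
unM => unMj   [M → M j]
unMj => unMjj   [M → M j]
unMjj => unMujj   [M → M u]
unMujj => unMjujj   [M → M j]
unMjujj => unujujj   [M → u]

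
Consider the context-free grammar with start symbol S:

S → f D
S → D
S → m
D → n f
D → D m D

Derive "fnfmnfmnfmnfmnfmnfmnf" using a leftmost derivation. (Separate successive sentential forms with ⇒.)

S ⇒ fD   [S → f D]
fD ⇒ fDmD   [D → D m D]
fDmD ⇒ fDmDmD   [D → D m D]
fDmDmD ⇒ fDmDmDmD   [D → D m D]
fDmDmDmD ⇒ fDmDmDmDmD   [D → D m D]
fDmDmDmDmD ⇒ fDmDmDmDmDmD   [D → D m D]
fDmDmDmDmDmD ⇒ fnfmDmDmDmDmD   [D → n f]
fnfmDmDmDmDmD ⇒ fnfmDmDmDmDmDmD   [D → D m D]
fnfmDmDmDmDmDmD ⇒ fnfmnfmDmDmDmDmD   [D → n f]
fnfmnfmDmDmDmDmD ⇒ fnfmnfmnfmDmDmDmD   [D → n f]
fnfmnfmnfmDmDmDmD ⇒ fnfmnfmnfmnfmDmDmD   [D → n f]
fnfmnfmnfmnfmDmDmD ⇒ fnfmnfmnfmnfmnfmDmD   [D → n f]
fnfmnfmnfmnfmnfmDmD ⇒ fnfmnfmnfmnfmnfmnfmD   [D → n f]
fnfmnfmnfmnfmnfmnfmD ⇒ fnfmnfmnfmnfmnfmnfmnf   [D → n f]

S ⇒ fD ⇒ fDmD ⇒ fDmDmD ⇒ fDmDmDmD ⇒ fDmDmDmDmD ⇒ fDmDmDmDmDmD ⇒ fnfmDmDmDmDmD ⇒ fnfmDmDmDmDmDmD ⇒ fnfmnfmDmDmDmDmD ⇒ fnfmnfmnfmDmDmDmD ⇒ fnfmnfmnfmnfmDmDmD ⇒ fnfmnfmnfmnfmnfmDmD ⇒ fnfmnfmnfmnfmnfmnfmD ⇒ fnfmnfmnfmnfmnfmnfmnf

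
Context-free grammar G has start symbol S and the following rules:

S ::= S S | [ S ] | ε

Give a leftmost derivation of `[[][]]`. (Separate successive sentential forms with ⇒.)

S ⇒ [S] ⇒ [SS] ⇒ [[S]S] ⇒ [[]S] ⇒ [[][S]] ⇒ [[][]]

S ⇒ [S]   [S ::= [ S ]]
[S] ⇒ [SS]   [S ::= S S]
[SS] ⇒ [[S]S]   [S ::= [ S ]]
[[S]S] ⇒ [[]S]   [S ::= ε]
[[]S] ⇒ [[][S]]   [S ::= [ S ]]
[[][S]] ⇒ [[][]]   [S ::= ε]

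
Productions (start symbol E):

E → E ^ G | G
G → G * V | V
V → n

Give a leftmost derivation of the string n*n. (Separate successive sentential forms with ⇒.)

E ⇒ G ⇒ G*V ⇒ V*V ⇒ n*V ⇒ n*n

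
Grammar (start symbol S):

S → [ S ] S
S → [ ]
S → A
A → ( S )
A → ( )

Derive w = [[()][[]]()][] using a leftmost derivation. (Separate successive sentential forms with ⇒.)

S ⇒ [S]S   [S → [ S ] S]
[S]S ⇒ [[S]S]S   [S → [ S ] S]
[[S]S]S ⇒ [[A]S]S   [S → A]
[[A]S]S ⇒ [[()]S]S   [A → ( )]
[[()]S]S ⇒ [[()][S]S]S   [S → [ S ] S]
[[()][S]S]S ⇒ [[()][[]]S]S   [S → [ ]]
[[()][[]]S]S ⇒ [[()][[]]A]S   [S → A]
[[()][[]]A]S ⇒ [[()][[]]()]S   [A → ( )]
[[()][[]]()]S ⇒ [[()][[]]()][]   [S → [ ]]

S⇒[S]S⇒[[S]S]S⇒[[A]S]S⇒[[()]S]S⇒[[()][S]S]S⇒[[()][[]]S]S⇒[[()][[]]A]S⇒[[()][[]]()]S⇒[[()][[]]()][]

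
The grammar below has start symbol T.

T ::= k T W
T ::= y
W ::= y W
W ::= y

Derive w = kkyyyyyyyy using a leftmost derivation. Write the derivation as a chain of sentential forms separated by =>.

T => kTW => kkTWW => kkyWW => kkyyWW => kkyyyWW => kkyyyyWW => kkyyyyyW => kkyyyyyyW => kkyyyyyyyW => kkyyyyyyyy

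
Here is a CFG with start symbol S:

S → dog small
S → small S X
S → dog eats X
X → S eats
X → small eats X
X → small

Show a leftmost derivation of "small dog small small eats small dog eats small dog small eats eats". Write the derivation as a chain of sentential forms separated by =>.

S => small S X => small dog small X => small dog small small eats X => small dog small small eats S eats => small dog small small eats small S X eats => small dog small small eats small dog eats X X eats => small dog small small eats small dog eats small X eats => small dog small small eats small dog eats small S eats eats => small dog small small eats small dog eats small dog small eats eats

S => small S X   [S → small S X]
small S X => small dog small X   [S → dog small]
small dog small X => small dog small small eats X   [X → small eats X]
small dog small small eats X => small dog small small eats S eats   [X → S eats]
small dog small small eats S eats => small dog small small eats small S X eats   [S → small S X]
small dog small small eats small S X eats => small dog small small eats small dog eats X X eats   [S → dog eats X]
small dog small small eats small dog eats X X eats => small dog small small eats small dog eats small X eats   [X → small]
small dog small small eats small dog eats small X eats => small dog small small eats small dog eats small S eats eats   [X → S eats]
small dog small small eats small dog eats small S eats eats => small dog small small eats small dog eats small dog small eats eats   [S → dog small]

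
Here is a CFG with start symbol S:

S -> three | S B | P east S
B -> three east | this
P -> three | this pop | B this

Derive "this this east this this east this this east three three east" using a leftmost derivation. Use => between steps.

S => S B => P east S B => B this east S B => this this east S B => this this east P east S B => this this east B this east S B => this this east this this east S B => this this east this this east P east S B => this this east this this east B this east S B => this this east this this east this this east S B => this this east this this east this this east three B => this this east this this east this this east three three east

S => S B   [S -> S B]
S B => P east S B   [S -> P east S]
P east S B => B this east S B   [P -> B this]
B this east S B => this this east S B   [B -> this]
this this east S B => this this east P east S B   [S -> P east S]
this this east P east S B => this this east B this east S B   [P -> B this]
this this east B this east S B => this this east this this east S B   [B -> this]
this this east this this east S B => this this east this this east P east S B   [S -> P east S]
this this east this this east P east S B => this this east this this east B this east S B   [P -> B this]
this this east this this east B this east S B => this this east this this east this this east S B   [B -> this]
this this east this this east this this east S B => this this east this this east this this east three B   [S -> three]
this this east this this east this this east three B => this this east this this east this this east three three east   [B -> three east]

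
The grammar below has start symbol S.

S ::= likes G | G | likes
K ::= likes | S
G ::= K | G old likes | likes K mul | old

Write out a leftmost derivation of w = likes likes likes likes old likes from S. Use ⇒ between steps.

S ⇒ likes G   [S ::= likes G]
likes G ⇒ likes G old likes   [G ::= G old likes]
likes G old likes ⇒ likes K old likes   [G ::= K]
likes K old likes ⇒ likes S old likes   [K ::= S]
likes S old likes ⇒ likes likes G old likes   [S ::= likes G]
likes likes G old likes ⇒ likes likes K old likes   [G ::= K]
likes likes K old likes ⇒ likes likes S old likes   [K ::= S]
likes likes S old likes ⇒ likes likes likes G old likes   [S ::= likes G]
likes likes likes G old likes ⇒ likes likes likes K old likes   [G ::= K]
likes likes likes K old likes ⇒ likes likes likes likes old likes   [K ::= likes]

S ⇒ likes G ⇒ likes G old likes ⇒ likes K old likes ⇒ likes S old likes ⇒ likes likes G old likes ⇒ likes likes K old likes ⇒ likes likes S old likes ⇒ likes likes likes G old likes ⇒ likes likes likes K old likes ⇒ likes likes likes likes old likes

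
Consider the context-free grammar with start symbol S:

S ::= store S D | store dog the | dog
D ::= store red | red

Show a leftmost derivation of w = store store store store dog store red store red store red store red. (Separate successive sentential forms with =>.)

S => store S D => store store S D D => store store store S D D D => store store store store S D D D D => store store store store dog D D D D => store store store store dog store red D D D => store store store store dog store red store red D D => store store store store dog store red store red store red D => store store store store dog store red store red store red store red

S => store S D   [S ::= store S D]
store S D => store store S D D   [S ::= store S D]
store store S D D => store store store S D D D   [S ::= store S D]
store store store S D D D => store store store store S D D D D   [S ::= store S D]
store store store store S D D D D => store store store store dog D D D D   [S ::= dog]
store store store store dog D D D D => store store store store dog store red D D D   [D ::= store red]
store store store store dog store red D D D => store store store store dog store red store red D D   [D ::= store red]
store store store store dog store red store red D D => store store store store dog store red store red store red D   [D ::= store red]
store store store store dog store red store red store red D => store store store store dog store red store red store red store red   [D ::= store red]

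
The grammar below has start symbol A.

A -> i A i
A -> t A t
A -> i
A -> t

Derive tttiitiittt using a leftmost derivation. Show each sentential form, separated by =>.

A => tAt => ttAtt => tttAttt => tttiAittt => tttiiAiittt => tttiitiittt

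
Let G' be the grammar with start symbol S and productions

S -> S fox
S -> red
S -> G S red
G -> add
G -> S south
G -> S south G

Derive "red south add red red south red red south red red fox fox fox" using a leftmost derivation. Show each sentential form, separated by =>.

S => S fox => S fox fox => S fox fox fox => G S red fox fox fox => S south S red fox fox fox => G S red south S red fox fox fox => S south S red south S red fox fox fox => G S red south S red south S red fox fox fox => S south G S red south S red south S red fox fox fox => red south G S red south S red south S red fox fox fox => red south add S red south S red south S red fox fox fox => red south add red red south S red south S red fox fox fox => red south add red red south red red south S red fox fox fox => red south add red red south red red south red red fox fox fox

S => S fox   [S -> S fox]
S fox => S fox fox   [S -> S fox]
S fox fox => S fox fox fox   [S -> S fox]
S fox fox fox => G S red fox fox fox   [S -> G S red]
G S red fox fox fox => S south S red fox fox fox   [G -> S south]
S south S red fox fox fox => G S red south S red fox fox fox   [S -> G S red]
G S red south S red fox fox fox => S south S red south S red fox fox fox   [G -> S south]
S south S red south S red fox fox fox => G S red south S red south S red fox fox fox   [S -> G S red]
G S red south S red south S red fox fox fox => S south G S red south S red south S red fox fox fox   [G -> S south G]
S south G S red south S red south S red fox fox fox => red south G S red south S red south S red fox fox fox   [S -> red]
red south G S red south S red south S red fox fox fox => red south add S red south S red south S red fox fox fox   [G -> add]
red south add S red south S red south S red fox fox fox => red south add red red south S red south S red fox fox fox   [S -> red]
red south add red red south S red south S red fox fox fox => red south add red red south red red south S red fox fox fox   [S -> red]
red south add red red south red red south S red fox fox fox => red south add red red south red red south red red fox fox fox   [S -> red]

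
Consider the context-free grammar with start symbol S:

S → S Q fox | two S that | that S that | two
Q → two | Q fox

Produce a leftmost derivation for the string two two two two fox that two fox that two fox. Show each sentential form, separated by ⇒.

S ⇒ S Q fox ⇒ two S that Q fox ⇒ two S Q fox that Q fox ⇒ two two S that Q fox that Q fox ⇒ two two S Q fox that Q fox that Q fox ⇒ two two two Q fox that Q fox that Q fox ⇒ two two two two fox that Q fox that Q fox ⇒ two two two two fox that two fox that Q fox ⇒ two two two two fox that two fox that two fox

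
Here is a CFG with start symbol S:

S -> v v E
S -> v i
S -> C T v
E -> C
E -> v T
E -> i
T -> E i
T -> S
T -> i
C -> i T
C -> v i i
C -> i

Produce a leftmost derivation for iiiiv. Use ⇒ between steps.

S ⇒ CTv   [S -> C T v]
CTv ⇒ iTv   [C -> i]
iTv ⇒ iEiv   [T -> E i]
iEiv ⇒ iCiv   [E -> C]
iCiv ⇒ iiTiv   [C -> i T]
iiTiv ⇒ iiiiv   [T -> i]

S ⇒ CTv ⇒ iTv ⇒ iEiv ⇒ iCiv ⇒ iiTiv ⇒ iiiiv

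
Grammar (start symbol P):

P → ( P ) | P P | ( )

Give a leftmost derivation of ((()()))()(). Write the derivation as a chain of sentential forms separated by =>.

P=>PP=>PPP=>(P)PP=>((P))PP=>((PP))PP=>((()P))PP=>((()()))PP=>((()()))()P=>((()()))()()

P => PP   [P → P P]
PP => PPP   [P → P P]
PPP => (P)PP   [P → ( P )]
(P)PP => ((P))PP   [P → ( P )]
((P))PP => ((PP))PP   [P → P P]
((PP))PP => ((()P))PP   [P → ( )]
((()P))PP => ((()()))PP   [P → ( )]
((()()))PP => ((()()))()P   [P → ( )]
((()()))()P => ((()()))()()   [P → ( )]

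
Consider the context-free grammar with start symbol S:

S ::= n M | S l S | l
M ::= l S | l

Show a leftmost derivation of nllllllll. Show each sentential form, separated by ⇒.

S⇒SlS⇒SlSlS⇒SlSlSlS⇒nMlSlSlS⇒nlSlSlSlS⇒nlllSlSlS⇒nlllllSlS⇒nlllllllS⇒nllllllll

S ⇒ SlS   [S ::= S l S]
SlS ⇒ SlSlS   [S ::= S l S]
SlSlS ⇒ SlSlSlS   [S ::= S l S]
SlSlSlS ⇒ nMlSlSlS   [S ::= n M]
nMlSlSlS ⇒ nlSlSlSlS   [M ::= l S]
nlSlSlSlS ⇒ nlllSlSlS   [S ::= l]
nlllSlSlS ⇒ nlllllSlS   [S ::= l]
nlllllSlS ⇒ nlllllllS   [S ::= l]
nlllllllS ⇒ nllllllll   [S ::= l]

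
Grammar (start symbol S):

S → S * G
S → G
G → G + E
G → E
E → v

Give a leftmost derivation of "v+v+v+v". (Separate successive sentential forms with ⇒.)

S⇒G⇒G+E⇒G+E+E⇒G+E+E+E⇒E+E+E+E⇒v+E+E+E⇒v+v+E+E⇒v+v+v+E⇒v+v+v+v

S ⇒ G   [S → G]
G ⇒ G+E   [G → G + E]
G+E ⇒ G+E+E   [G → G + E]
G+E+E ⇒ G+E+E+E   [G → G + E]
G+E+E+E ⇒ E+E+E+E   [G → E]
E+E+E+E ⇒ v+E+E+E   [E → v]
v+E+E+E ⇒ v+v+E+E   [E → v]
v+v+E+E ⇒ v+v+v+E   [E → v]
v+v+v+E ⇒ v+v+v+v   [E → v]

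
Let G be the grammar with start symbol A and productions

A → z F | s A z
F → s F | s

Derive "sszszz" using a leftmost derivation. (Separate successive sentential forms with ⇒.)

A ⇒ sAz ⇒ ssAzz ⇒ sszFzz ⇒ sszszz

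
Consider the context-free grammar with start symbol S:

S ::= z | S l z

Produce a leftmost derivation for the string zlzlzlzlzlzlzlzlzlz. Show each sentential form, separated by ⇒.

S ⇒ Slz ⇒ Slzlz ⇒ Slzlzlz ⇒ Slzlzlzlz ⇒ Slzlzlzlzlz ⇒ Slzlzlzlzlzlz ⇒ Slzlzlzlzlzlzlz ⇒ Slzlzlzlzlzlzlzlz ⇒ Slzlzlzlzlzlzlzlzlz ⇒ zlzlzlzlzlzlzlzlzlz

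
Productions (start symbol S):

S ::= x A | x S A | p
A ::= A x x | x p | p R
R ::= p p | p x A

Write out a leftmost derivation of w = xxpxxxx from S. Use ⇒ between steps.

S⇒xA⇒xAxx⇒xAxxxx⇒xxpxxxx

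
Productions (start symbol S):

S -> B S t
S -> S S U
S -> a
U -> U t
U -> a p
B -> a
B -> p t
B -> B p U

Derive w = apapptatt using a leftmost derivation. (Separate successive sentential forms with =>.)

S => BSt => BpUSt => apUSt => apapSt => apapBStt => apapptStt => apapptatt

S => BSt   [S -> B S t]
BSt => BpUSt   [B -> B p U]
BpUSt => apUSt   [B -> a]
apUSt => apapSt   [U -> a p]
apapSt => apapBStt   [S -> B S t]
apapBStt => apapptStt   [B -> p t]
apapptStt => apapptatt   [S -> a]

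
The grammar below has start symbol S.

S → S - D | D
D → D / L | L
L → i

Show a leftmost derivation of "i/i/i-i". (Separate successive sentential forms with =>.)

S => S-D => D-D => D/L-D => D/L/L-D => L/L/L-D => i/L/L-D => i/i/L-D => i/i/i-D => i/i/i-L => i/i/i-i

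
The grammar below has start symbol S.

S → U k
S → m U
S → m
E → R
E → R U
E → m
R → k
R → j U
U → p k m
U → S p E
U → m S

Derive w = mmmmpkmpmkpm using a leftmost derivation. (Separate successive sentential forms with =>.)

S => mU => mSpE => mUkpE => mmSkpE => mmmUkpE => mmmSpEkpE => mmmmUpEkpE => mmmmpkmpEkpE => mmmmpkmpmkpE => mmmmpkmpmkpm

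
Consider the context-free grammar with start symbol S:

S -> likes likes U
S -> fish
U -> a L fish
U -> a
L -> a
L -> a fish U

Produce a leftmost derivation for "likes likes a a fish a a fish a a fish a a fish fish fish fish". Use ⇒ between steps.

S ⇒ likes likes U   [S -> likes likes U]
likes likes U ⇒ likes likes a L fish   [U -> a L fish]
likes likes a L fish ⇒ likes likes a a fish U fish   [L -> a fish U]
likes likes a a fish U fish ⇒ likes likes a a fish a L fish fish   [U -> a L fish]
likes likes a a fish a L fish fish ⇒ likes likes a a fish a a fish U fish fish   [L -> a fish U]
likes likes a a fish a a fish U fish fish ⇒ likes likes a a fish a a fish a L fish fish fish   [U -> a L fish]
likes likes a a fish a a fish a L fish fish fish ⇒ likes likes a a fish a a fish a a fish U fish fish fish   [L -> a fish U]
likes likes a a fish a a fish a a fish U fish fish fish ⇒ likes likes a a fish a a fish a a fish a L fish fish fish fish   [U -> a L fish]
likes likes a a fish a a fish a a fish a L fish fish fish fish ⇒ likes likes a a fish a a fish a a fish a a fish fish fish fish   [L -> a]

S ⇒ likes likes U ⇒ likes likes a L fish ⇒ likes likes a a fish U fish ⇒ likes likes a a fish a L fish fish ⇒ likes likes a a fish a a fish U fish fish ⇒ likes likes a a fish a a fish a L fish fish fish ⇒ likes likes a a fish a a fish a a fish U fish fish fish ⇒ likes likes a a fish a a fish a a fish a L fish fish fish fish ⇒ likes likes a a fish a a fish a a fish a a fish fish fish fish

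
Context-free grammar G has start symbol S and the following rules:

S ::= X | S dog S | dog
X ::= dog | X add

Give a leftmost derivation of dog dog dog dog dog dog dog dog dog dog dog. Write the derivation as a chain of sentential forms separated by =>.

S => S dog S   [S ::= S dog S]
S dog S => dog dog S   [S ::= dog]
dog dog S => dog dog S dog S   [S ::= S dog S]
dog dog S dog S => dog dog X dog S   [S ::= X]
dog dog X dog S => dog dog dog dog S   [X ::= dog]
dog dog dog dog S => dog dog dog dog S dog S   [S ::= S dog S]
dog dog dog dog S dog S => dog dog dog dog S dog S dog S   [S ::= S dog S]
dog dog dog dog S dog S dog S => dog dog dog dog dog dog S dog S   [S ::= dog]
dog dog dog dog dog dog S dog S => dog dog dog dog dog dog S dog S dog S   [S ::= S dog S]
dog dog dog dog dog dog S dog S dog S => dog dog dog dog dog dog dog dog S dog S   [S ::= dog]
dog dog dog dog dog dog dog dog S dog S => dog dog dog dog dog dog dog dog dog dog S   [S ::= dog]
dog dog dog dog dog dog dog dog dog dog S => dog dog dog dog dog dog dog dog dog dog dog   [S ::= dog]

S => S dog S => dog dog S => dog dog S dog S => dog dog X dog S => dog dog dog dog S => dog dog dog dog S dog S => dog dog dog dog S dog S dog S => dog dog dog dog dog dog S dog S => dog dog dog dog dog dog S dog S dog S => dog dog dog dog dog dog dog dog S dog S => dog dog dog dog dog dog dog dog dog dog S => dog dog dog dog dog dog dog dog dog dog dog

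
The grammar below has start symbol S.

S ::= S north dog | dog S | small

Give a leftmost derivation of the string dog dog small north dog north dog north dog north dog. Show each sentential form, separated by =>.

S => dog S   [S ::= dog S]
dog S => dog S north dog   [S ::= S north dog]
dog S north dog => dog S north dog north dog   [S ::= S north dog]
dog S north dog north dog => dog S north dog north dog north dog   [S ::= S north dog]
dog S north dog north dog north dog => dog S north dog north dog north dog north dog   [S ::= S north dog]
dog S north dog north dog north dog north dog => dog dog S north dog north dog north dog north dog   [S ::= dog S]
dog dog S north dog north dog north dog north dog => dog dog small north dog north dog north dog north dog   [S ::= small]

S => dog S => dog S north dog => dog S north dog north dog => dog S north dog north dog north dog => dog S north dog north dog north dog north dog => dog dog S north dog north dog north dog north dog => dog dog small north dog north dog north dog north dog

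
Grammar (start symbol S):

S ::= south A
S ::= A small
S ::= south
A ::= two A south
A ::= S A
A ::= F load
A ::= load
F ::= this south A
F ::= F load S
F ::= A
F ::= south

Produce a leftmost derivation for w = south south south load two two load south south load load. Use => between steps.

S => south A   [S ::= south A]
south A => south S A   [A ::= S A]
south S A => south south A A   [S ::= south A]
south south A A => south south S A A   [A ::= S A]
south south S A A => south south south A A A   [S ::= south A]
south south south A A A => south south south load A A   [A ::= load]
south south south load A A => south south south load two A south A   [A ::= two A south]
south south south load two A south A => south south south load two two A south south A   [A ::= two A south]
south south south load two two A south south A => south south south load two two load south south A   [A ::= load]
south south south load two two load south south A => south south south load two two load south south F load   [A ::= F load]
south south south load two two load south south F load => south south south load two two load south south A load   [F ::= A]
south south south load two two load south south A load => south south south load two two load south south load load   [A ::= load]

S => south A => south S A => south south A A => south south S A A => south south south A A A => south south south load A A => south south south load two A south A => south south south load two two A south south A => south south south load two two load south south A => south south south load two two load south south F load => south south south load two two load south south A load => south south south load two two load south south load load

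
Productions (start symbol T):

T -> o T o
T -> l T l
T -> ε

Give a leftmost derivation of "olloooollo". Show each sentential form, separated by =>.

T=>oTo=>olTlo=>ollTllo=>olloTollo=>ollooToollo=>olloooollo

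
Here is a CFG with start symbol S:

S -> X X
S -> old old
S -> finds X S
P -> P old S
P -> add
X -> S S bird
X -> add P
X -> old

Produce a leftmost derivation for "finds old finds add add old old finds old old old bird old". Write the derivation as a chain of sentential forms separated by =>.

S => X X => S S bird X => finds X S S bird X => finds old S S bird X => finds old finds X S S bird X => finds old finds add P S S bird X => finds old finds add add S S bird X => finds old finds add add old old S bird X => finds old finds add add old old finds X S bird X => finds old finds add add old old finds old S bird X => finds old finds add add old old finds old old old bird X => finds old finds add add old old finds old old old bird old

S => X X   [S -> X X]
X X => S S bird X   [X -> S S bird]
S S bird X => finds X S S bird X   [S -> finds X S]
finds X S S bird X => finds old S S bird X   [X -> old]
finds old S S bird X => finds old finds X S S bird X   [S -> finds X S]
finds old finds X S S bird X => finds old finds add P S S bird X   [X -> add P]
finds old finds add P S S bird X => finds old finds add add S S bird X   [P -> add]
finds old finds add add S S bird X => finds old finds add add old old S bird X   [S -> old old]
finds old finds add add old old S bird X => finds old finds add add old old finds X S bird X   [S -> finds X S]
finds old finds add add old old finds X S bird X => finds old finds add add old old finds old S bird X   [X -> old]
finds old finds add add old old finds old S bird X => finds old finds add add old old finds old old old bird X   [S -> old old]
finds old finds add add old old finds old old old bird X => finds old finds add add old old finds old old old bird old   [X -> old]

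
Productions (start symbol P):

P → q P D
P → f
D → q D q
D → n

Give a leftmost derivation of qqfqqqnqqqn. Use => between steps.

P => qPD => qqPDD => qqfDD => qqfqDqD => qqfqqDqqD => qqfqqqDqqqD => qqfqqqnqqqD => qqfqqqnqqqn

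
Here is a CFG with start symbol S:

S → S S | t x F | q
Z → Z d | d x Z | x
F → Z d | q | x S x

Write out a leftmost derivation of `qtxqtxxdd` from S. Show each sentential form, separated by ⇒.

S ⇒ SS   [S → S S]
SS ⇒ qS   [S → q]
qS ⇒ qSS   [S → S S]
qSS ⇒ qtxFS   [S → t x F]
qtxFS ⇒ qtxqS   [F → q]
qtxqS ⇒ qtxqtxF   [S → t x F]
qtxqtxF ⇒ qtxqtxZd   [F → Z d]
qtxqtxZd ⇒ qtxqtxZdd   [Z → Z d]
qtxqtxZdd ⇒ qtxqtxxdd   [Z → x]

S ⇒ SS ⇒ qS ⇒ qSS ⇒ qtxFS ⇒ qtxqS ⇒ qtxqtxF ⇒ qtxqtxZd ⇒ qtxqtxZdd ⇒ qtxqtxxdd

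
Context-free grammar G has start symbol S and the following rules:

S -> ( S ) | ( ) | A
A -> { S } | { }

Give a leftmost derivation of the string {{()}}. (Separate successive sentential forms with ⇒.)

S ⇒ A   [S -> A]
A ⇒ {S}   [A -> { S }]
{S} ⇒ {A}   [S -> A]
{A} ⇒ {{S}}   [A -> { S }]
{{S}} ⇒ {{()}}   [S -> ( )]

S⇒A⇒{S}⇒{A}⇒{{S}}⇒{{()}}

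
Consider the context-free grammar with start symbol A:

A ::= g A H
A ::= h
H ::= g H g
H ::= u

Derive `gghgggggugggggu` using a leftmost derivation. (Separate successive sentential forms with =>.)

A => gAH => ggAHH => gghHH => gghgHgH => gghggHggH => gghgggHgggH => gghggggHggggH => gghgggggHgggggH => gghgggggugggggH => gghgggggugggggu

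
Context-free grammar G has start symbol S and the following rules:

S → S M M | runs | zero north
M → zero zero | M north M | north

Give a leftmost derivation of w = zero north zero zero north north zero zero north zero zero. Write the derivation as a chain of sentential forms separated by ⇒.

S ⇒ S M M ⇒ S M M M M ⇒ zero north M M M M ⇒ zero north M north M M M M ⇒ zero north zero zero north M M M M ⇒ zero north zero zero north north M M M ⇒ zero north zero zero north north zero zero M M ⇒ zero north zero zero north north zero zero north M ⇒ zero north zero zero north north zero zero north zero zero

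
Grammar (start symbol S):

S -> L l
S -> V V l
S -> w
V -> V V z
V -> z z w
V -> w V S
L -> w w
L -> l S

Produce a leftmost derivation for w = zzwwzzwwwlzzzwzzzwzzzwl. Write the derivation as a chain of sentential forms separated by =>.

S => VVl => VVzVl => VVzVzVl => VVzVzVzVl => zzwVzVzVzVl => zzwwVSzVzVzVl => zzwwzzwSzVzVzVl => zzwwzzwLlzVzVzVl => zzwwzzwwwlzVzVzVl => zzwwzzwwwlzzzwzVzVl => zzwwzzwwwlzzzwzzzwzVl => zzwwzzwwwlzzzwzzzwzzzwl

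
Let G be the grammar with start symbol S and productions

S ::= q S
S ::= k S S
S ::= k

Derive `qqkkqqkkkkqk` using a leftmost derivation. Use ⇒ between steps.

S⇒qS⇒qqS⇒qqkSS⇒qqkkSSS⇒qqkkqSSS⇒qqkkqqSSS⇒qqkkqqkSSSS⇒qqkkqqkkSSS⇒qqkkqqkkkSS⇒qqkkqqkkkkS⇒qqkkqqkkkkqS⇒qqkkqqkkkkqk

S ⇒ qS   [S ::= q S]
qS ⇒ qqS   [S ::= q S]
qqS ⇒ qqkSS   [S ::= k S S]
qqkSS ⇒ qqkkSSS   [S ::= k S S]
qqkkSSS ⇒ qqkkqSSS   [S ::= q S]
qqkkqSSS ⇒ qqkkqqSSS   [S ::= q S]
qqkkqqSSS ⇒ qqkkqqkSSSS   [S ::= k S S]
qqkkqqkSSSS ⇒ qqkkqqkkSSS   [S ::= k]
qqkkqqkkSSS ⇒ qqkkqqkkkSS   [S ::= k]
qqkkqqkkkSS ⇒ qqkkqqkkkkS   [S ::= k]
qqkkqqkkkkS ⇒ qqkkqqkkkkqS   [S ::= q S]
qqkkqqkkkkqS ⇒ qqkkqqkkkkqk   [S ::= k]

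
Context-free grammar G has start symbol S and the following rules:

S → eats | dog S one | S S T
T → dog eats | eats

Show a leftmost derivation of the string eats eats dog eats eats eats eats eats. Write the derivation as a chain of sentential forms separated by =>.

S => S S T => S S T S T => eats S T S T => eats eats T S T => eats eats dog eats S T => eats eats dog eats S S T T => eats eats dog eats eats S T T => eats eats dog eats eats eats T T => eats eats dog eats eats eats eats T => eats eats dog eats eats eats eats eats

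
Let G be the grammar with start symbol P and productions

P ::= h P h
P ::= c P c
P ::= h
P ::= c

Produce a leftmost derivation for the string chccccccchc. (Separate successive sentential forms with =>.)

P => cPc => chPhc => chcPchc => chccPcchc => chcccPccchc => chccccccchc

P => cPc   [P ::= c P c]
cPc => chPhc   [P ::= h P h]
chPhc => chcPchc   [P ::= c P c]
chcPchc => chccPcchc   [P ::= c P c]
chccPcchc => chcccPccchc   [P ::= c P c]
chcccPccchc => chccccccchc   [P ::= c]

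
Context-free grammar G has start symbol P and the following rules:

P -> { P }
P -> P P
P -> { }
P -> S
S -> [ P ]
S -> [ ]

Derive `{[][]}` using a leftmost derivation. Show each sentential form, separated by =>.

P=>{P}=>{PP}=>{SP}=>{[]P}=>{[]S}=>{[][]}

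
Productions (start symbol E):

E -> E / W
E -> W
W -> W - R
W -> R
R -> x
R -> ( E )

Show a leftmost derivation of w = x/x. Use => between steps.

E => E/W   [E -> E / W]
E/W => W/W   [E -> W]
W/W => R/W   [W -> R]
R/W => x/W   [R -> x]
x/W => x/R   [W -> R]
x/R => x/x   [R -> x]

E=>E/W=>W/W=>R/W=>x/W=>x/R=>x/x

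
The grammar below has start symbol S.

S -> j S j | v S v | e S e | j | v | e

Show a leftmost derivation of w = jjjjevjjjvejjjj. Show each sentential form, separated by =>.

S => jSj => jjSjj => jjjSjjj => jjjjSjjjj => jjjjeSejjjj => jjjjevSvejjjj => jjjjevjSjvejjjj => jjjjevjjjvejjjj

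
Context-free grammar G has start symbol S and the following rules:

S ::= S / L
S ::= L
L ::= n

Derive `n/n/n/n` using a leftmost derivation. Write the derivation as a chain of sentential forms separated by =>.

S => S/L   [S ::= S / L]
S/L => S/L/L   [S ::= S / L]
S/L/L => S/L/L/L   [S ::= S / L]
S/L/L/L => L/L/L/L   [S ::= L]
L/L/L/L => n/L/L/L   [L ::= n]
n/L/L/L => n/n/L/L   [L ::= n]
n/n/L/L => n/n/n/L   [L ::= n]
n/n/n/L => n/n/n/n   [L ::= n]

S => S/L => S/L/L => S/L/L/L => L/L/L/L => n/L/L/L => n/n/L/L => n/n/n/L => n/n/n/n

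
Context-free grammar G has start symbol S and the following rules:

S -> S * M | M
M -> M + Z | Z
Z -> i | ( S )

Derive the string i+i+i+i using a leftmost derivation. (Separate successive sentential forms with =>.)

S => M => M+Z => M+Z+Z => M+Z+Z+Z => Z+Z+Z+Z => i+Z+Z+Z => i+i+Z+Z => i+i+i+Z => i+i+i+i

S => M   [S -> M]
M => M+Z   [M -> M + Z]
M+Z => M+Z+Z   [M -> M + Z]
M+Z+Z => M+Z+Z+Z   [M -> M + Z]
M+Z+Z+Z => Z+Z+Z+Z   [M -> Z]
Z+Z+Z+Z => i+Z+Z+Z   [Z -> i]
i+Z+Z+Z => i+i+Z+Z   [Z -> i]
i+i+Z+Z => i+i+i+Z   [Z -> i]
i+i+i+Z => i+i+i+i   [Z -> i]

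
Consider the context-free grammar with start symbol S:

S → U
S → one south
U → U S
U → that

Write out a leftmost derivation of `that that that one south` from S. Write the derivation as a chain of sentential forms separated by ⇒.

S ⇒ U   [S → U]
U ⇒ U S   [U → U S]
U S ⇒ U S S   [U → U S]
U S S ⇒ U S S S   [U → U S]
U S S S ⇒ that S S S   [U → that]
that S S S ⇒ that U S S   [S → U]
that U S S ⇒ that that S S   [U → that]
that that S S ⇒ that that U S   [S → U]
that that U S ⇒ that that that S   [U → that]
that that that S ⇒ that that that one south   [S → one south]

S ⇒ U ⇒ U S ⇒ U S S ⇒ U S S S ⇒ that S S S ⇒ that U S S ⇒ that that S S ⇒ that that U S ⇒ that that that S ⇒ that that that one south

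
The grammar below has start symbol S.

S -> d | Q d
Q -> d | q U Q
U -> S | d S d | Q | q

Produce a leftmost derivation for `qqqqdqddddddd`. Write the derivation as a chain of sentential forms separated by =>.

S=>Qd=>qUQd=>qQQd=>qqUQQd=>qqqQQd=>qqqqUQQd=>qqqqQQQd=>qqqqdQQd=>qqqqdqUQQd=>qqqqdqdSdQQd=>qqqqdqdQddQQd=>qqqqdqddddQQd=>qqqqdqdddddQd=>qqqqdqddddddd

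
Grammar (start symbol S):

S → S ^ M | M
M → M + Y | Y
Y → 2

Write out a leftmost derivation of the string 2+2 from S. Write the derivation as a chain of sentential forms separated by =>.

S => M => M+Y => Y+Y => 2+Y => 2+2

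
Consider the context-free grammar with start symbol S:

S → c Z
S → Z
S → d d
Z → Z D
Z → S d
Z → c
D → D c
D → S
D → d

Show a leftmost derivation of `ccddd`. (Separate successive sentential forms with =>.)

S=>cZ=>cZD=>cSdD=>cZdD=>cSddD=>cZddD=>ccddD=>ccddd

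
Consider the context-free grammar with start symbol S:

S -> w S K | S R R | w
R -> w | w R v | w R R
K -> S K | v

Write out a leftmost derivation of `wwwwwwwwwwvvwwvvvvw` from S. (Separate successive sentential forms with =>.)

S => SRR   [S -> S R R]
SRR => wRR   [S -> w]
wRR => wwR   [R -> w]
wwR => wwwRR   [R -> w R R]
wwwRR => wwwwRvR   [R -> w R v]
wwwwRvR => wwwwwRvvR   [R -> w R v]
wwwwwRvvR => wwwwwwRvvvR   [R -> w R v]
wwwwwwRvvvR => wwwwwwwRRvvvR   [R -> w R R]
wwwwwwwRRvvvR => wwwwwwwwRvRvvvR   [R -> w R v]
wwwwwwwwRvRvvvR => wwwwwwwwwRvvRvvvR   [R -> w R v]
wwwwwwwwwRvvRvvvR => wwwwwwwwwwvvRvvvR   [R -> w]
wwwwwwwwwwvvRvvvR => wwwwwwwwwwvvwRvvvvR   [R -> w R v]
wwwwwwwwwwvvwRvvvvR => wwwwwwwwwwvvwwvvvvR   [R -> w]
wwwwwwwwwwvvwwvvvvR => wwwwwwwwwwvvwwvvvvw   [R -> w]

S=>SRR=>wRR=>wwR=>wwwRR=>wwwwRvR=>wwwwwRvvR=>wwwwwwRvvvR=>wwwwwwwRRvvvR=>wwwwwwwwRvRvvvR=>wwwwwwwwwRvvRvvvR=>wwwwwwwwwwvvRvvvR=>wwwwwwwwwwvvwRvvvvR=>wwwwwwwwwwvvwwvvvvR=>wwwwwwwwwwvvwwvvvvw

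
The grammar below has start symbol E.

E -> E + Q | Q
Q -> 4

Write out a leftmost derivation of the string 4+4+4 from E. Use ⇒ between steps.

E ⇒ E+Q ⇒ E+Q+Q ⇒ Q+Q+Q ⇒ 4+Q+Q ⇒ 4+4+Q ⇒ 4+4+4

E ⇒ E+Q   [E -> E + Q]
E+Q ⇒ E+Q+Q   [E -> E + Q]
E+Q+Q ⇒ Q+Q+Q   [E -> Q]
Q+Q+Q ⇒ 4+Q+Q   [Q -> 4]
4+Q+Q ⇒ 4+4+Q   [Q -> 4]
4+4+Q ⇒ 4+4+4   [Q -> 4]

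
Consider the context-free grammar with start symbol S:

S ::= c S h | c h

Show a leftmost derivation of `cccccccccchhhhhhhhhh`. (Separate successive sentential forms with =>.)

S => cSh   [S ::= c S h]
cSh => ccShh   [S ::= c S h]
ccShh => cccShhh   [S ::= c S h]
cccShhh => ccccShhhh   [S ::= c S h]
ccccShhhh => cccccShhhhh   [S ::= c S h]
cccccShhhhh => ccccccShhhhhh   [S ::= c S h]
ccccccShhhhhh => cccccccShhhhhhh   [S ::= c S h]
cccccccShhhhhhh => ccccccccShhhhhhhh   [S ::= c S h]
ccccccccShhhhhhhh => cccccccccShhhhhhhhh   [S ::= c S h]
cccccccccShhhhhhhhh => cccccccccchhhhhhhhhh   [S ::= c h]

S=>cSh=>ccShh=>cccShhh=>ccccShhhh=>cccccShhhhh=>ccccccShhhhhh=>cccccccShhhhhhh=>ccccccccShhhhhhhh=>cccccccccShhhhhhhhh=>cccccccccchhhhhhhhhh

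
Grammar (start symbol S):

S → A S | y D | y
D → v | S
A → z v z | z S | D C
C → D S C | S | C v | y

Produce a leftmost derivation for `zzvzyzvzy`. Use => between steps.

S => AS   [S → A S]
AS => zSS   [A → z S]
zSS => zASS   [S → A S]
zASS => zzvzSS   [A → z v z]
zzvzSS => zzvzyS   [S → y]
zzvzyS => zzvzyAS   [S → A S]
zzvzyAS => zzvzyzvzS   [A → z v z]
zzvzyzvzS => zzvzyzvzy   [S → y]

S => AS => zSS => zASS => zzvzSS => zzvzyS => zzvzyAS => zzvzyzvzS => zzvzyzvzy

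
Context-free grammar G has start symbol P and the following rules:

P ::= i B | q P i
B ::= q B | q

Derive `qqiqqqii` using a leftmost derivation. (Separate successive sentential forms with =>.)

P=>qPi=>qqPii=>qqiBii=>qqiqBii=>qqiqqBii=>qqiqqqii

P => qPi   [P ::= q P i]
qPi => qqPii   [P ::= q P i]
qqPii => qqiBii   [P ::= i B]
qqiBii => qqiqBii   [B ::= q B]
qqiqBii => qqiqqBii   [B ::= q B]
qqiqqBii => qqiqqqii   [B ::= q]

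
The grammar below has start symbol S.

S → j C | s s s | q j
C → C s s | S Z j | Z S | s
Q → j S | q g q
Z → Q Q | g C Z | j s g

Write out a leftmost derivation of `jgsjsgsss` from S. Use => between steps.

S=>jC=>jZS=>jgCZS=>jgsZS=>jgsjsgS=>jgsjsgsss

S => jC   [S → j C]
jC => jZS   [C → Z S]
jZS => jgCZS   [Z → g C Z]
jgCZS => jgsZS   [C → s]
jgsZS => jgsjsgS   [Z → j s g]
jgsjsgS => jgsjsgsss   [S → s s s]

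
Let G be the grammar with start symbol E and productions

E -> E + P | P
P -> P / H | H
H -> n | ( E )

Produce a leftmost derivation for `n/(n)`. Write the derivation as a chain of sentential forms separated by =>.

E => P => P/H => H/H => n/H => n/(E) => n/(P) => n/(H) => n/(n)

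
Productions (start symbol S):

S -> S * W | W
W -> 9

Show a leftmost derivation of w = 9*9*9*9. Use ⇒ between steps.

S⇒S*W⇒S*W*W⇒S*W*W*W⇒W*W*W*W⇒9*W*W*W⇒9*9*W*W⇒9*9*9*W⇒9*9*9*9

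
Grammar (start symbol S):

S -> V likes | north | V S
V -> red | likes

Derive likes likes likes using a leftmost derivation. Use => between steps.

S => V S => likes S => likes V likes => likes likes likes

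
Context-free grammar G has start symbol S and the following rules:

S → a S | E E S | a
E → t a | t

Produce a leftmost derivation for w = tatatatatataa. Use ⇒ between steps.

S ⇒ EES   [S → E E S]
EES ⇒ taES   [E → t a]
taES ⇒ tataS   [E → t a]
tataS ⇒ tataEES   [S → E E S]
tataEES ⇒ tatataES   [E → t a]
tatataES ⇒ tatatataS   [E → t a]
tatatataS ⇒ tatatataEES   [S → E E S]
tatatataEES ⇒ tatatatataES   [E → t a]
tatatatataES ⇒ tatatatatataS   [E → t a]
tatatatatataS ⇒ tatatatatataa   [S → a]

S ⇒ EES ⇒ taES ⇒ tataS ⇒ tataEES ⇒ tatataES ⇒ tatatataS ⇒ tatatataEES ⇒ tatatatataES ⇒ tatatatatataS ⇒ tatatatatataa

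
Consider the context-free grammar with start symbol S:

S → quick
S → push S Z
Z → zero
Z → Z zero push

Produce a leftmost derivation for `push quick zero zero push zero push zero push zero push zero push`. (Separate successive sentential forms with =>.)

S => push S Z   [S → push S Z]
push S Z => push quick Z   [S → quick]
push quick Z => push quick Z zero push   [Z → Z zero push]
push quick Z zero push => push quick Z zero push zero push   [Z → Z zero push]
push quick Z zero push zero push => push quick Z zero push zero push zero push   [Z → Z zero push]
push quick Z zero push zero push zero push => push quick Z zero push zero push zero push zero push   [Z → Z zero push]
push quick Z zero push zero push zero push zero push => push quick Z zero push zero push zero push zero push zero push   [Z → Z zero push]
push quick Z zero push zero push zero push zero push zero push => push quick zero zero push zero push zero push zero push zero push   [Z → zero]

S => push S Z => push quick Z => push quick Z zero push => push quick Z zero push zero push => push quick Z zero push zero push zero push => push quick Z zero push zero push zero push zero push => push quick Z zero push zero push zero push zero push zero push => push quick zero zero push zero push zero push zero push zero push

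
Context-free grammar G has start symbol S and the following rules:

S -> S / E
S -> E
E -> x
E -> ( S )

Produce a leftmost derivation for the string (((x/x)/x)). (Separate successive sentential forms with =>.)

S => E => (S) => (E) => ((S)) => ((S/E)) => ((E/E)) => (((S)/E)) => (((S/E)/E)) => (((E/E)/E)) => (((x/E)/E)) => (((x/x)/E)) => (((x/x)/x))

S => E   [S -> E]
E => (S)   [E -> ( S )]
(S) => (E)   [S -> E]
(E) => ((S))   [E -> ( S )]
((S)) => ((S/E))   [S -> S / E]
((S/E)) => ((E/E))   [S -> E]
((E/E)) => (((S)/E))   [E -> ( S )]
(((S)/E)) => (((S/E)/E))   [S -> S / E]
(((S/E)/E)) => (((E/E)/E))   [S -> E]
(((E/E)/E)) => (((x/E)/E))   [E -> x]
(((x/E)/E)) => (((x/x)/E))   [E -> x]
(((x/x)/E)) => (((x/x)/x))   [E -> x]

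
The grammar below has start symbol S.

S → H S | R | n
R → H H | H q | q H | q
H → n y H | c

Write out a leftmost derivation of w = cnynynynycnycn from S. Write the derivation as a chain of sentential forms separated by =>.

S => HS   [S → H S]
HS => cS   [H → c]
cS => cHS   [S → H S]
cHS => cnyHS   [H → n y H]
cnyHS => cnynyHS   [H → n y H]
cnynyHS => cnynynyHS   [H → n y H]
cnynynyHS => cnynynynyHS   [H → n y H]
cnynynynyHS => cnynynynycS   [H → c]
cnynynynycS => cnynynynycHS   [S → H S]
cnynynynycHS => cnynynynycnyHS   [H → n y H]
cnynynynycnyHS => cnynynynycnycS   [H → c]
cnynynynycnycS => cnynynynycnycn   [S → n]

S => HS => cS => cHS => cnyHS => cnynyHS => cnynynyHS => cnynynynyHS => cnynynynycS => cnynynynycHS => cnynynynycnyHS => cnynynynycnycS => cnynynynycnycn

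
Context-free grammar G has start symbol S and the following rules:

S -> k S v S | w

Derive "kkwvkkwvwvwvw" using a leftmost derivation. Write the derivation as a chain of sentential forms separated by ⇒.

S⇒kSvS⇒kkSvSvS⇒kkwvSvS⇒kkwvkSvSvS⇒kkwvkkSvSvSvS⇒kkwvkkwvSvSvS⇒kkwvkkwvwvSvS⇒kkwvkkwvwvwvS⇒kkwvkkwvwvwvw

S ⇒ kSvS   [S -> k S v S]
kSvS ⇒ kkSvSvS   [S -> k S v S]
kkSvSvS ⇒ kkwvSvS   [S -> w]
kkwvSvS ⇒ kkwvkSvSvS   [S -> k S v S]
kkwvkSvSvS ⇒ kkwvkkSvSvSvS   [S -> k S v S]
kkwvkkSvSvSvS ⇒ kkwvkkwvSvSvS   [S -> w]
kkwvkkwvSvSvS ⇒ kkwvkkwvwvSvS   [S -> w]
kkwvkkwvwvSvS ⇒ kkwvkkwvwvwvS   [S -> w]
kkwvkkwvwvwvS ⇒ kkwvkkwvwvwvw   [S -> w]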